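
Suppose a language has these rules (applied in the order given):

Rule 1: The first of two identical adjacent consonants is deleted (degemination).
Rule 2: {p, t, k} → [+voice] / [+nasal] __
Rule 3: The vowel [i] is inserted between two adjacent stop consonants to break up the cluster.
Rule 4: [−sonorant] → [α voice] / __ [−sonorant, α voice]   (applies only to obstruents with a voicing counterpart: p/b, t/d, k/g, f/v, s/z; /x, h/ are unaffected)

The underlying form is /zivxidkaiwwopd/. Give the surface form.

zifxidikaiwopid

Rule 1 (degemination): /ww/ is a geminate; the first /w/ deletes. /zivxidkaiwwopd/ → zivxidkaiwopd.
Rule 2 (post-nasal voicing): no segment meets the environment; /zivxidkaiwopd/ is unchanged.
Rule 3 (stop-cluster i-epenthesis): /d/ and /k/ form a stop–stop cluster, so [i] is inserted between them. /p/ and /d/ form a stop–stop cluster, so [i] is inserted between them. /zivxidkaiwopd/ → zivxidikaiwopid.
Rule 4 (regressive voicing assimilation): /v/ precedes the voiceless obstruent /x/, so it devoices to [f] by assimilation. /zivxidikaiwopid/ → zifxidikaiwopid.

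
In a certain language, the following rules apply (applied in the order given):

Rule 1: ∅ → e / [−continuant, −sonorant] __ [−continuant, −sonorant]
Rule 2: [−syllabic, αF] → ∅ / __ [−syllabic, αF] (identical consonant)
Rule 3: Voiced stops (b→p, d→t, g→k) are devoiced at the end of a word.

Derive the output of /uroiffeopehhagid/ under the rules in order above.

uroifeopehagit

Rule 1 (stop-cluster e-epenthesis): no segment meets the environment; /uroiffeopehhagid/ is unchanged.
Rule 2 (degemination): /ff/ is a geminate; the first /f/ deletes. /hh/ is a geminate; the first /h/ deletes. /uroiffeopehhagid/ → uroifeopehagid.
Rule 3 (final devoicing): /d/ is a voiced stop in word-final position, so it devoices to [t]. /uroifeopehagid/ → uroifeopehagit.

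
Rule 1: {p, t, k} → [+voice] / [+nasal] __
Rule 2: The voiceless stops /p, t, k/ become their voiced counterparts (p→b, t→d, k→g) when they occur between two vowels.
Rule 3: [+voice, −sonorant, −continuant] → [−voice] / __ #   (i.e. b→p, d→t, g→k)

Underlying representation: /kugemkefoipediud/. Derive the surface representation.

Rule 1 (post-nasal voicing): /k/ is a voiceless stop immediately after the nasal /m/, so it voices to [g]. /kugemkefoipediud/ → kugemgefoipediud.
Rule 2 (intervocalic voicing): /p/ is a voiceless stop between vowels /i/ and /e/, so it voices to [b]. /kugemgefoipediud/ → kugemgefoibediud.
Rule 3 (final devoicing): /d/ is a voiced stop in word-final position, so it devoices to [t]. /kugemgefoibediud/ → kugemgefoibediut.

kugemgefoibediut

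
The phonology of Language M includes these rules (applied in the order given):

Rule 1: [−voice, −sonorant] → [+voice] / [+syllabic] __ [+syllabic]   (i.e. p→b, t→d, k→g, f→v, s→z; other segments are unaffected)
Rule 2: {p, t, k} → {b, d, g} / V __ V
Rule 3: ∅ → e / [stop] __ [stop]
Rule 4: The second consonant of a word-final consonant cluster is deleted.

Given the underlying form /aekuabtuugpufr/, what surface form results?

aeguabetuugepuf

Rule 1 (intervocalic voicing): /k/ is a voiceless obstruent between vowels /e/ and /u/, so it voices to [g]. /aekuabtuugpufr/ → aeguabtuugpufr.
Rule 2 (intervocalic voicing): no segment meets the environment; /aeguabtuugpufr/ is unchanged.
Rule 3 (stop-cluster e-epenthesis): /b/ and /t/ form a stop–stop cluster, so [e] is inserted between them. /g/ and /p/ form a stop–stop cluster, so [e] is inserted between them. /aeguabtuugpufr/ → aeguabetuugepufr.
Rule 4 (final cluster simplification): /r/ is the second consonant of a word-final cluster /fr/, so it deletes. /aeguabetuugepufr/ → aeguabetuugepuf.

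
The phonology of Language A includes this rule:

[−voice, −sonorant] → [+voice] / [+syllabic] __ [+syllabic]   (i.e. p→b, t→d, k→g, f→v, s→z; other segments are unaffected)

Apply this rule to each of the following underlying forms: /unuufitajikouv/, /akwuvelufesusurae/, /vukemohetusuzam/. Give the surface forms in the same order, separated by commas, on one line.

unuuvidajigouv, akwuveluvezuzurae, vugemoheduzuzam

/unuufitajikouv/: /f/ is a voiceless obstruent between vowels /u/ and /i/, so it voices to [v]. /t/ is a voiceless obstruent between vowels /i/ and /a/, so it voices to [d]. /k/ is a voiceless obstruent between vowels /i/ and /o/, so it voices to [g]. → [unuuvidajigouv].
/akwuvelufesusurae/: /f/ is a voiceless obstruent between vowels /u/ and /e/, so it voices to [v]. /s/ is a voiceless obstruent between vowels /e/ and /u/, so it voices to [z]. /s/ is a voiceless obstruent between vowels /u/ and /u/, so it voices to [z]. → [akwuveluvezuzurae].
/vukemohetusuzam/: /k/ is a voiceless obstruent between vowels /u/ and /e/, so it voices to [g]. /t/ is a voiceless obstruent between vowels /e/ and /u/, so it voices to [d]. /s/ is a voiceless obstruent between vowels /u/ and /u/, so it voices to [z]. → [vugemoheduzuzam].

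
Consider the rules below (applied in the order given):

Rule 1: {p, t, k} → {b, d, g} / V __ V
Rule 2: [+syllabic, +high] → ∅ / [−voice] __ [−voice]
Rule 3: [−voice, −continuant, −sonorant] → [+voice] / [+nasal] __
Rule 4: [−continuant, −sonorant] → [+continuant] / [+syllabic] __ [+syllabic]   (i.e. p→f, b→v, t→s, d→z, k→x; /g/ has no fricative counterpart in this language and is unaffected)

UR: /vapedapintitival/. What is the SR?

vavezavindizival

Rule 1 (intervocalic voicing): /p/ is a voiceless stop between vowels /a/ and /e/, so it voices to [b]. /p/ is a voiceless stop between vowels /a/ and /i/, so it voices to [b]. /t/ is a voiceless stop between vowels /i/ and /i/, so it voices to [d]. /vapedapintitival/ → vabedabintidival.
Rule 2 (high vowel syncope): no segment meets the environment; /vabedabintidival/ is unchanged.
Rule 3 (post-nasal voicing): /t/ is a voiceless stop immediately after the nasal /n/, so it voices to [d]. /vabedabintidival/ → vabedabindidival.
Rule 4 (intervocalic spirantization): /b/ is a stop between vowels /a/ and /e/, so it spirantizes to the fricative [v]. /d/ is a stop between vowels /e/ and /a/, so it spirantizes to the fricative [z]. /b/ is a stop between vowels /a/ and /i/, so it spirantizes to the fricative [v]. /d/ is a stop between vowels /i/ and /i/, so it spirantizes to the fricative [z]. /vabedabindidival/ → vavezavindizival.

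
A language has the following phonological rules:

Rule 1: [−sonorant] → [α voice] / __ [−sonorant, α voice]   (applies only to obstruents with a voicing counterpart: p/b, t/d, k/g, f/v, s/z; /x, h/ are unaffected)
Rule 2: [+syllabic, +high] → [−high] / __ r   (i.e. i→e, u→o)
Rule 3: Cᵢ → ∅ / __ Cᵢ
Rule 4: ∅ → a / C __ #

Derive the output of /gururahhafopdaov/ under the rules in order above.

Rule 1 (regressive voicing assimilation): /p/ precedes the voiced obstruent /d/, so it voices to [b] by assimilation. /gururahhafopdaov/ → gururahhafobdaov.
Rule 2 (pre-rhotic lowering): /u/ is a high vowel immediately before /r/, so it lowers to [o]. /u/ is a high vowel immediately before /r/, so it lowers to [o]. /gururahhafobdaov/ → gororahhafobdaov.
Rule 3 (degemination): /hh/ is a geminate; the first /h/ deletes. /gororahhafobdaov/ → gororahafobdaov.
Rule 4 (final a-epenthesis): the form ends in the consonant /v/, so [a] is inserted word-finally. /gororahafobdaov/ → gororahafobdaova.

gororahafobdaova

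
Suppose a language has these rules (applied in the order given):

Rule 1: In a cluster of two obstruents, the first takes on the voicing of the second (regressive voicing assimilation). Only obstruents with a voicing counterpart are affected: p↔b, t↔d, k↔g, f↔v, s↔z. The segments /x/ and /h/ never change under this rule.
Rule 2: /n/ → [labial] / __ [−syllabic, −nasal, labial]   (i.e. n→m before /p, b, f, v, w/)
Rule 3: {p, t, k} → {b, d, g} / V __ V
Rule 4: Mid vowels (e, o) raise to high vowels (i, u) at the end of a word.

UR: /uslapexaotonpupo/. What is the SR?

uslabexaodompubu

Rule 1 (regressive voicing assimilation): no segment meets the environment; /uslapexaotonpupo/ is unchanged.
Rule 2 (nasal place assimilation): /n/ precedes the labial consonant /p/, so it assimilates in place to [m]. /uslapexaotonpupo/ → uslapexaotompupo.
Rule 3 (intervocalic voicing): /p/ is a voiceless stop between vowels /a/ and /e/, so it voices to [b]. /t/ is a voiceless stop between vowels /o/ and /o/, so it voices to [d]. /p/ is a voiceless stop between vowels /u/ and /o/, so it voices to [b]. /uslapexaotompupo/ → uslabexaodompubo.
Rule 4 (final vowel raising): /o/ is a mid vowel in word-final position, so it raises to [u]. /uslabexaodompubo/ → uslabexaodompubu.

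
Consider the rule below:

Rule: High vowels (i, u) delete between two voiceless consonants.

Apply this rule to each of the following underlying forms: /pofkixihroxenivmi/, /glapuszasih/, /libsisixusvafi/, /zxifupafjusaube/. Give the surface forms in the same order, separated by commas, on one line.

/pofkixihroxenivmi/: /i/ is a high vowel flanked by voiceless consonants /k/ and /x/, so it deletes. /i/ is a high vowel flanked by voiceless consonants /x/ and /h/, so it deletes. → [pofkxhroxenivmi].
/glapuszasih/: /u/ is a high vowel flanked by voiceless consonants /p/ and /s/, so it deletes. /i/ is a high vowel flanked by voiceless consonants /s/ and /h/, so it deletes. → [glapszash].
/libsisixusvafi/: /i/ is a high vowel flanked by voiceless consonants /s/ and /s/, so it deletes. /i/ is a high vowel flanked by voiceless consonants /s/ and /x/, so it deletes. /u/ is a high vowel flanked by voiceless consonants /x/ and /s/, so it deletes. → [libssxsvafi].
/zxifupafjusaube/: /i/ is a high vowel flanked by voiceless consonants /x/ and /f/, so it deletes. /u/ is a high vowel flanked by voiceless consonants /f/ and /p/, so it deletes. → [zxfpafjusaube].

pofkxhroxenivmi, glapszash, libssxsvafi, zxfpafjusaube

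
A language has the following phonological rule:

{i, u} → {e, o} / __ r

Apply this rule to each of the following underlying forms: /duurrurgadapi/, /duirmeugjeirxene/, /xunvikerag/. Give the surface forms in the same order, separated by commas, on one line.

duorrorgadapi, duermeugjeerxene, xunvikerag

/duurrurgadapi/: /u/ is a high vowel immediately before /r/, so it lowers to [o]. /u/ is a high vowel immediately before /r/, so it lowers to [o]. → [duorrorgadapi].
/duirmeugjeirxene/: /i/ is a high vowel immediately before /r/, so it lowers to [e]. /i/ is a high vowel immediately before /r/, so it lowers to [e]. → [duermeugjeerxene].
/xunvikerag/: the rule's environment is not met; surfaces unchanged as [xunvikerag].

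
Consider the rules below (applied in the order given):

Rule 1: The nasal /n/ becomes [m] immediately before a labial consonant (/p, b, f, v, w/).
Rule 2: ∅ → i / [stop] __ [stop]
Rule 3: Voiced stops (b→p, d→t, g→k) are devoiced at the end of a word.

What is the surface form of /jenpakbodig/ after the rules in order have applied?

Rule 1 (nasal place assimilation): /n/ precedes the labial consonant /p/, so it assimilates in place to [m]. /jenpakbodig/ → jempakbodig.
Rule 2 (stop-cluster i-epenthesis): /k/ and /b/ form a stop–stop cluster, so [i] is inserted between them. /jempakbodig/ → jempakibodig.
Rule 3 (final devoicing): /g/ is a voiced stop in word-final position, so it devoices to [k]. /jempakibodig/ → jempakibodik.

jempakibodik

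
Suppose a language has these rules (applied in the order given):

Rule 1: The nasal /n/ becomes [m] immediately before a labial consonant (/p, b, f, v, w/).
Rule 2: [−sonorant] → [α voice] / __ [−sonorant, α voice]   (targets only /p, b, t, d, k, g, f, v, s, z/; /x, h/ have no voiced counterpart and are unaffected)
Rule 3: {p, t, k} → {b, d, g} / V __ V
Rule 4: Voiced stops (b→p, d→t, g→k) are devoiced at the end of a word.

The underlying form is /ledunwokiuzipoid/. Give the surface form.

ledumwogiuziboit

Rule 1 (nasal place assimilation): /n/ precedes the labial consonant /w/, so it assimilates in place to [m]. /ledunwokiuzipoid/ → ledumwokiuzipoid.
Rule 2 (regressive voicing assimilation): no segment meets the environment; /ledumwokiuzipoid/ is unchanged.
Rule 3 (intervocalic voicing): /k/ is a voiceless stop between vowels /o/ and /i/, so it voices to [g]. /p/ is a voiceless stop between vowels /i/ and /o/, so it voices to [b]. /ledumwokiuzipoid/ → ledumwogiuziboid.
Rule 4 (final devoicing): /d/ is a voiced stop in word-final position, so it devoices to [t]. /ledumwogiuziboid/ → ledumwogiuziboit.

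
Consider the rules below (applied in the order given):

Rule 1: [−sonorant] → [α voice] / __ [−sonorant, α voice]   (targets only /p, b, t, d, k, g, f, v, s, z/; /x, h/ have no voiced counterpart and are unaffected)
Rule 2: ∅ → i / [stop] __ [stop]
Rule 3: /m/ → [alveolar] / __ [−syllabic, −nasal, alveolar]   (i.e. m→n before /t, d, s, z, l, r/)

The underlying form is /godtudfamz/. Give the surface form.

gotitutfanz

Rule 1 (regressive voicing assimilation): /d/ precedes the voiceless obstruent /t/, so it devoices to [t] by assimilation. /d/ precedes the voiceless obstruent /f/, so it devoices to [t] by assimilation. /godtudfamz/ → gottutfamz.
Rule 2 (stop-cluster i-epenthesis): /t/ and /t/ form a stop–stop cluster, so [i] is inserted between them. /gottutfamz/ → gotitutfamz.
Rule 3 (nasal place assimilation): /m/ precedes the alveolar consonant /z/, so it assimilates in place to [n]. /gotitutfamz/ → gotitutfanz.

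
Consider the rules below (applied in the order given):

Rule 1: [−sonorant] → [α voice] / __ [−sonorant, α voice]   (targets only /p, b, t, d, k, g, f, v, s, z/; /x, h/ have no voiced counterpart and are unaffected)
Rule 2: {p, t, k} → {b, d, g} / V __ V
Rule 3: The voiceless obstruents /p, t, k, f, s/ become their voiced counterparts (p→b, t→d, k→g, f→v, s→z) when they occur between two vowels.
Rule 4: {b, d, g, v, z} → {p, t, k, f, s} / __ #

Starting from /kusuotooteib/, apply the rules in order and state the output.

Rule 1 (regressive voicing assimilation): no segment meets the environment; /kusuotooteib/ is unchanged.
Rule 2 (intervocalic voicing): /t/ is a voiceless stop between vowels /o/ and /o/, so it voices to [d]. /t/ is a voiceless stop between vowels /o/ and /e/, so it voices to [d]. /kusuotooteib/ → kusuodoodeib.
Rule 3 (intervocalic voicing): /s/ is a voiceless obstruent between vowels /u/ and /u/, so it voices to [z]. /kusuodoodeib/ → kuzuodoodeib.
Rule 4 (final devoicing): /b/ is a voiced obstruent in word-final position, so it devoices to [p]. /kuzuodoodeib/ → kuzuodoodeip.

kuzuodoodeip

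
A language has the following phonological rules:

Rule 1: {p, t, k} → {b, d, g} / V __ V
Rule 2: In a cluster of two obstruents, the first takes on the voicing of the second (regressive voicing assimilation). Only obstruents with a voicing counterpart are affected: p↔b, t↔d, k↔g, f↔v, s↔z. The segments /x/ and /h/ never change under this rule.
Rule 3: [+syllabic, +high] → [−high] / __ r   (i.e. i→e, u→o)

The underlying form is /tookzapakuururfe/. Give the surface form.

Rule 1 (intervocalic voicing): /p/ is a voiceless stop between vowels /a/ and /a/, so it voices to [b]. /k/ is a voiceless stop between vowels /a/ and /u/, so it voices to [g]. /tookzapakuururfe/ → tookzabaguururfe.
Rule 2 (regressive voicing assimilation): /k/ precedes the voiced obstruent /z/, so it voices to [g] by assimilation. /tookzabaguururfe/ → toogzabaguururfe.
Rule 3 (pre-rhotic lowering): /u/ is a high vowel immediately before /r/, so it lowers to [o]. /u/ is a high vowel immediately before /r/, so it lowers to [o]. /toogzabaguururfe/ → toogzabaguororfe.

toogzabaguororfe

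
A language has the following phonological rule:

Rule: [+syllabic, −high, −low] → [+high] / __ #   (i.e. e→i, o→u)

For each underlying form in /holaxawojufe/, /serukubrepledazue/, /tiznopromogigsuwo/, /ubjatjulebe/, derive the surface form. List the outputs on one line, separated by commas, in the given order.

/holaxawojufe/: /e/ is a mid vowel in word-final position, so it raises to [i]. → [holaxawojufi].
/serukubrepledazue/: /e/ is a mid vowel in word-final position, so it raises to [i]. → [serukubrepledazui].
/tiznopromogigsuwo/: /o/ is a mid vowel in word-final position, so it raises to [u]. → [tiznopromogigsuwu].
/ubjatjulebe/: /e/ is a mid vowel in word-final position, so it raises to [i]. → [ubjatjulebi].

holaxawojufi, serukubrepledazui, tiznopromogigsuwu, ubjatjulebi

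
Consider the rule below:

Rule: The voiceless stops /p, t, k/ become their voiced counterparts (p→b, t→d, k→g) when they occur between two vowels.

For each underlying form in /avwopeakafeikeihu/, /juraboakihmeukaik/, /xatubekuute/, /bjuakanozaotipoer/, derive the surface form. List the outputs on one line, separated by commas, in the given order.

/avwopeakafeikeihu/: /p/ is a voiceless stop between vowels /o/ and /e/, so it voices to [b]. /k/ is a voiceless stop between vowels /a/ and /a/, so it voices to [g]. /k/ is a voiceless stop between vowels /i/ and /e/, so it voices to [g]. → [avwobeagafeigeihu].
/juraboakihmeukaik/: /k/ is a voiceless stop between vowels /a/ and /i/, so it voices to [g]. /k/ is a voiceless stop between vowels /u/ and /a/, so it voices to [g]. → [juraboagihmeugaik].
/xatubekuute/: /t/ is a voiceless stop between vowels /a/ and /u/, so it voices to [d]. /k/ is a voiceless stop between vowels /e/ and /u/, so it voices to [g]. /t/ is a voiceless stop between vowels /u/ and /e/, so it voices to [d]. → [xadubeguude].
/bjuakanozaotipoer/: /k/ is a voiceless stop between vowels /a/ and /a/, so it voices to [g]. /t/ is a voiceless stop between vowels /o/ and /i/, so it voices to [d]. /p/ is a voiceless stop between vowels /i/ and /o/, so it voices to [b]. → [bjuaganozaodiboer].

avwobeagafeigeihu, juraboagihmeugaik, xadubeguude, bjuaganozaodiboer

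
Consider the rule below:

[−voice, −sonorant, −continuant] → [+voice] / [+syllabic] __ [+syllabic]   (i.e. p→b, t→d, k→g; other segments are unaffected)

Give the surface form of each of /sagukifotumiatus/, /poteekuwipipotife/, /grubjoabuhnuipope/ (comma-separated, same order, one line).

/sagukifotumiatus/: /k/ is a voiceless stop between vowels /u/ and /i/, so it voices to [g]. /t/ is a voiceless stop between vowels /o/ and /u/, so it voices to [d]. /t/ is a voiceless stop between vowels /a/ and /u/, so it voices to [d]. → [sagugifodumiadus].
/poteekuwipipotife/: /t/ is a voiceless stop between vowels /o/ and /e/, so it voices to [d]. /k/ is a voiceless stop between vowels /e/ and /u/, so it voices to [g]. /p/ is a voiceless stop between vowels /i/ and /i/, so it voices to [b]. /p/ is a voiceless stop between vowels /i/ and /o/, so it voices to [b]. /t/ is a voiceless stop between vowels /o/ and /i/, so it voices to [d]. → [podeeguwibibodife].
/grubjoabuhnuipope/: /p/ is a voiceless stop between vowels /i/ and /o/, so it voices to [b]. /p/ is a voiceless stop between vowels /o/ and /e/, so it voices to [b]. → [grubjoabuhnuibobe].

sagugifodumiadus, podeeguwibibodife, grubjoabuhnuibobe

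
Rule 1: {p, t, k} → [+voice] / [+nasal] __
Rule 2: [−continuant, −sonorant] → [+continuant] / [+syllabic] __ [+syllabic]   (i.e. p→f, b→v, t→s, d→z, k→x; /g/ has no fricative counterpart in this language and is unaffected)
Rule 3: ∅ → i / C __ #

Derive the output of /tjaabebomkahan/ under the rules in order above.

Rule 1 (post-nasal voicing): /k/ is a voiceless stop immediately after the nasal /m/, so it voices to [g]. /tjaabebomkahan/ → tjaabebomgahan.
Rule 2 (intervocalic spirantization): /b/ is a stop between vowels /a/ and /e/, so it spirantizes to the fricative [v]. /b/ is a stop between vowels /e/ and /o/, so it spirantizes to the fricative [v]. /tjaabebomgahan/ → tjaavevomgahan.
Rule 3 (final i-epenthesis): the form ends in the consonant /n/, so [i] is inserted word-finally. /tjaavevomgahan/ → tjaavevomgahani.

tjaavevomgahani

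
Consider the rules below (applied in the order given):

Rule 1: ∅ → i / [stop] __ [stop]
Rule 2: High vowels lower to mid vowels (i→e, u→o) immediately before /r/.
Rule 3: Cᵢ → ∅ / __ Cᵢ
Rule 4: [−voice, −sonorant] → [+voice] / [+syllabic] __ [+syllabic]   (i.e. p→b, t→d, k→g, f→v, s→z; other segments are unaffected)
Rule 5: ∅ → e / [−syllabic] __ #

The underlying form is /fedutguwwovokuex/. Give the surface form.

fedudiguwovoguexe

Rule 1 (stop-cluster i-epenthesis): /t/ and /g/ form a stop–stop cluster, so [i] is inserted between them. /fedutguwwovokuex/ → fedutiguwwovokuex.
Rule 2 (pre-rhotic lowering): no segment meets the environment; /fedutiguwwovokuex/ is unchanged.
Rule 3 (degemination): /ww/ is a geminate; the first /w/ deletes. /fedutiguwwovokuex/ → fedutiguwovokuex.
Rule 4 (intervocalic voicing): /t/ is a voiceless obstruent between vowels /u/ and /i/, so it voices to [d]. /k/ is a voiceless obstruent between vowels /o/ and /u/, so it voices to [g]. /fedutiguwovokuex/ → fedudiguwovoguex.
Rule 5 (final e-epenthesis): the form ends in the consonant /x/, so [e] is inserted word-finally. /fedudiguwovoguex/ → fedudiguwovoguexe.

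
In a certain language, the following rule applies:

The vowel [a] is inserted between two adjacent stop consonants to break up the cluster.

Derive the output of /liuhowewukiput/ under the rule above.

liuhowewukiput

No segment of /liuhowewukiput/ meets the structural description of the rule, so the form surfaces unchanged.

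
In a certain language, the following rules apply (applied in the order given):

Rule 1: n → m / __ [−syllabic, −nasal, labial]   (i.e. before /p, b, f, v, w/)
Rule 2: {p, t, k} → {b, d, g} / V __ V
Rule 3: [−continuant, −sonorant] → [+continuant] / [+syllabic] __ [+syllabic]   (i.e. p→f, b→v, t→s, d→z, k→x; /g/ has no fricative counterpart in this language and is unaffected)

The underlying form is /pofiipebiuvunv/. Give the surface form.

pofiiveviuvumv

Rule 1 (nasal place assimilation): /n/ precedes the labial consonant /v/, so it assimilates in place to [m]. /pofiipebiuvunv/ → pofiipebiuvumv.
Rule 2 (intervocalic voicing): /p/ is a voiceless stop between vowels /i/ and /e/, so it voices to [b]. /pofiipebiuvumv/ → pofiibebiuvumv.
Rule 3 (intervocalic spirantization): /b/ is a stop between vowels /i/ and /e/, so it spirantizes to the fricative [v]. /b/ is a stop between vowels /e/ and /i/, so it spirantizes to the fricative [v]. /pofiibebiuvumv/ → pofiiveviuvumv.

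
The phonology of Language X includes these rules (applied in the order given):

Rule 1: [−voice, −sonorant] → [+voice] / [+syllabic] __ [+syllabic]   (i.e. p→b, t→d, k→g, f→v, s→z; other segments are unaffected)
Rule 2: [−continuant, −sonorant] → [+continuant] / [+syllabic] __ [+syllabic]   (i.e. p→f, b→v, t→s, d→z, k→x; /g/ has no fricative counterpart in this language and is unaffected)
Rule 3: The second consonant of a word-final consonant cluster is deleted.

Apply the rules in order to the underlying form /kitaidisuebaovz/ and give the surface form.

kizaizizuevaov

Rule 1 (intervocalic voicing): /t/ is a voiceless obstruent between vowels /i/ and /a/, so it voices to [d]. /s/ is a voiceless obstruent between vowels /i/ and /u/, so it voices to [z]. /kitaidisuebaovz/ → kidaidizuebaovz.
Rule 2 (intervocalic spirantization): /d/ is a stop between vowels /i/ and /a/, so it spirantizes to the fricative [z]. /d/ is a stop between vowels /i/ and /i/, so it spirantizes to the fricative [z]. /b/ is a stop between vowels /e/ and /a/, so it spirantizes to the fricative [v]. /kidaidizuebaovz/ → kizaizizuevaovz.
Rule 3 (final cluster simplification): /z/ is the second consonant of a word-final cluster /vz/, so it deletes. /kizaizizuevaovz/ → kizaizizuevaov.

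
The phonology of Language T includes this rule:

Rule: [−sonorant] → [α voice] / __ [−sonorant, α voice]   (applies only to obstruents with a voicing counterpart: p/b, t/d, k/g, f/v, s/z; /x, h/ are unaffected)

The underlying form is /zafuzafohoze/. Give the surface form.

No segment of /zafuzafohoze/ meets the structural description of the rule, so the form surfaces unchanged.

zafuzafohoze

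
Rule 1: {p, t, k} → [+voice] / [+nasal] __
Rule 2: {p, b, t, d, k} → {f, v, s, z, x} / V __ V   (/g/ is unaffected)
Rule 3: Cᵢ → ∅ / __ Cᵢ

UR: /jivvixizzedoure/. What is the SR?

jivixizezoure

Rule 1 (post-nasal voicing): no segment meets the environment; /jivvixizzedoure/ is unchanged.
Rule 2 (intervocalic spirantization): /d/ is a stop between vowels /e/ and /o/, so it spirantizes to the fricative [z]. /jivvixizzedoure/ → jivvixizzezoure.
Rule 3 (degemination): /vv/ is a geminate; the first /v/ deletes. /zz/ is a geminate; the first /z/ deletes. /jivvixizzezoure/ → jivixizezoure.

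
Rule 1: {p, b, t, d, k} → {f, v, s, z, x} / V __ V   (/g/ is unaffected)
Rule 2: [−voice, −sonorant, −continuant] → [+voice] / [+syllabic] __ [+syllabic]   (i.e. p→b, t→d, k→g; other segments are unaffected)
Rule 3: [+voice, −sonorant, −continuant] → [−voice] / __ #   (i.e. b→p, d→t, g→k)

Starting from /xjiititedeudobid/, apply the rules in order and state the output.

xjiisisezeuzovit

Rule 1 (intervocalic spirantization): /t/ is a stop between vowels /i/ and /i/, so it spirantizes to the fricative [s]. /t/ is a stop between vowels /i/ and /e/, so it spirantizes to the fricative [s]. /d/ is a stop between vowels /e/ and /e/, so it spirantizes to the fricative [z]. /d/ is a stop between vowels /u/ and /o/, so it spirantizes to the fricative [z]. /b/ is a stop between vowels /o/ and /i/, so it spirantizes to the fricative [v]. /xjiititedeudobid/ → xjiisisezeuzovid.
Rule 2 (intervocalic voicing): no segment meets the environment; /xjiisisezeuzovid/ is unchanged.
Rule 3 (final devoicing): /d/ is a voiced stop in word-final position, so it devoices to [t]. /xjiisisezeuzovid/ → xjiisisezeuzovit.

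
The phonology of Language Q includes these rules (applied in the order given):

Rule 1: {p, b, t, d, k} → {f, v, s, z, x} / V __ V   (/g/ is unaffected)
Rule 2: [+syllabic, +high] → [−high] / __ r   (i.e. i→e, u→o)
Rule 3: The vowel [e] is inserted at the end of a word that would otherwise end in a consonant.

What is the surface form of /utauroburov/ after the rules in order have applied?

Rule 1 (intervocalic spirantization): /t/ is a stop between vowels /u/ and /a/, so it spirantizes to the fricative [s]. /b/ is a stop between vowels /o/ and /u/, so it spirantizes to the fricative [v]. /utauroburov/ → usaurovurov.
Rule 2 (pre-rhotic lowering): /u/ is a high vowel immediately before /r/, so it lowers to [o]. /u/ is a high vowel immediately before /r/, so it lowers to [o]. /usaurovurov/ → usaorovorov.
Rule 3 (final e-epenthesis): the form ends in the consonant /v/, so [e] is inserted word-finally. /usaorovorov/ → usaorovorove.

usaorovorove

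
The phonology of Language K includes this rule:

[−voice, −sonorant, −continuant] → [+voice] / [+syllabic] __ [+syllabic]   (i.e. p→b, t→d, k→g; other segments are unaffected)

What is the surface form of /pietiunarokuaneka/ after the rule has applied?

Scanning /pietiunarokuaneka/: /p/ at position 1 is not in the conditioning environment; /t/ is a voiceless stop between vowels /e/ and /i/, so it voices to [d]; /k/ is a voiceless stop between vowels /o/ and /u/, so it voices to [g]; /k/ is a voiceless stop between vowels /e/ and /a/, so it voices to [g].
Result: [piediunaroguanega].

piediunaroguanega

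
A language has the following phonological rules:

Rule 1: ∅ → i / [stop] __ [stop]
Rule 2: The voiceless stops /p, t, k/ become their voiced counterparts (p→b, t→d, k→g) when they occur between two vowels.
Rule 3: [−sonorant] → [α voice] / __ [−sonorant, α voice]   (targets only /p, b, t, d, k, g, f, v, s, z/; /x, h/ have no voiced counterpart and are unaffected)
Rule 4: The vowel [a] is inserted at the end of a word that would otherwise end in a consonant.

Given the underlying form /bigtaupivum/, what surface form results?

Rule 1 (stop-cluster i-epenthesis): /g/ and /t/ form a stop–stop cluster, so [i] is inserted between them. /bigtaupivum/ → bigitaupivum.
Rule 2 (intervocalic voicing): /t/ is a voiceless stop between vowels /i/ and /a/, so it voices to [d]. /p/ is a voiceless stop between vowels /u/ and /i/, so it voices to [b]. /bigitaupivum/ → bigidaubivum.
Rule 3 (regressive voicing assimilation): no segment meets the environment; /bigidaubivum/ is unchanged.
Rule 4 (final a-epenthesis): the form ends in the consonant /m/, so [a] is inserted word-finally. /bigidaubivum/ → bigidaubivuma.

bigidaubivuma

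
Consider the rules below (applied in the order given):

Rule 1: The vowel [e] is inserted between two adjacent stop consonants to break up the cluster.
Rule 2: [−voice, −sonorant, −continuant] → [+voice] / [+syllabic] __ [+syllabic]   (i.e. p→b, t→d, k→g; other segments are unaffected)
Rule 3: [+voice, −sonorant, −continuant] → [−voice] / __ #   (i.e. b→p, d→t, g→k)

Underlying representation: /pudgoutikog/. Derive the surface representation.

Rule 1 (stop-cluster e-epenthesis): /d/ and /g/ form a stop–stop cluster, so [e] is inserted between them. /pudgoutikog/ → pudegoutikog.
Rule 2 (intervocalic voicing): /t/ is a voiceless stop between vowels /u/ and /i/, so it voices to [d]. /k/ is a voiceless stop between vowels /i/ and /o/, so it voices to [g]. /pudegoutikog/ → pudegoudigog.
Rule 3 (final devoicing): /g/ is a voiced stop in word-final position, so it devoices to [k]. /pudegoudigog/ → pudegoudigok.

pudegoudigok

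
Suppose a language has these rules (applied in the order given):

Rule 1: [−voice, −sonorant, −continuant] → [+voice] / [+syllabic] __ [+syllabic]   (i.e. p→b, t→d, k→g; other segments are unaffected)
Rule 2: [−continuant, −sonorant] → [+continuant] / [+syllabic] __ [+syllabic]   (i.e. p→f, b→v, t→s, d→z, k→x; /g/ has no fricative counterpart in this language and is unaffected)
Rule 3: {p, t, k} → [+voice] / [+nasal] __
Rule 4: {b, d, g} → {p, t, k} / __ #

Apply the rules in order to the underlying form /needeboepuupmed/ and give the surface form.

neezevoevuupmet

Rule 1 (intervocalic voicing): /p/ is a voiceless stop between vowels /e/ and /u/, so it voices to [b]. /needeboepuupmed/ → needeboebuupmed.
Rule 2 (intervocalic spirantization): /d/ is a stop between vowels /e/ and /e/, so it spirantizes to the fricative [z]. /b/ is a stop between vowels /e/ and /o/, so it spirantizes to the fricative [v]. /b/ is a stop between vowels /e/ and /u/, so it spirantizes to the fricative [v]. /needeboebuupmed/ → neezevoevuupmed.
Rule 3 (post-nasal voicing): no segment meets the environment; /neezevoevuupmed/ is unchanged.
Rule 4 (final devoicing): /d/ is a voiced stop in word-final position, so it devoices to [t]. /neezevoevuupmed/ → neezevoevuupmet.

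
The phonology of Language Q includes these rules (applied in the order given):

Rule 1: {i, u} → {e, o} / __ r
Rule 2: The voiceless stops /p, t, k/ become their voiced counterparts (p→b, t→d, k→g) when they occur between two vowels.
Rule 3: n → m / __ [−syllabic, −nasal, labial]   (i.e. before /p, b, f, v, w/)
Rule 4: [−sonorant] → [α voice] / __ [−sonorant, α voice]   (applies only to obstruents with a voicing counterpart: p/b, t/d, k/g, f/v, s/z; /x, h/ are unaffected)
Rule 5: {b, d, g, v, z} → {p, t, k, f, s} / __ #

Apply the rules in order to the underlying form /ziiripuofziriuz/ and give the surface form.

Rule 1 (pre-rhotic lowering): /i/ is a high vowel immediately before /r/, so it lowers to [e]. /i/ is a high vowel immediately before /r/, so it lowers to [e]. /ziiripuofziriuz/ → zieripuofzeriuz.
Rule 2 (intervocalic voicing): /p/ is a voiceless stop between vowels /i/ and /u/, so it voices to [b]. /zieripuofzeriuz/ → zieribuofzeriuz.
Rule 3 (nasal place assimilation): no segment meets the environment; /zieribuofzeriuz/ is unchanged.
Rule 4 (regressive voicing assimilation): /f/ precedes the voiced obstruent /z/, so it voices to [v] by assimilation. /zieribuofzeriuz/ → zieribuovzeriuz.
Rule 5 (final devoicing): /z/ is a voiced obstruent in word-final position, so it devoices to [s]. /zieribuovzeriuz/ → zieribuovzerius.

zieribuovzerius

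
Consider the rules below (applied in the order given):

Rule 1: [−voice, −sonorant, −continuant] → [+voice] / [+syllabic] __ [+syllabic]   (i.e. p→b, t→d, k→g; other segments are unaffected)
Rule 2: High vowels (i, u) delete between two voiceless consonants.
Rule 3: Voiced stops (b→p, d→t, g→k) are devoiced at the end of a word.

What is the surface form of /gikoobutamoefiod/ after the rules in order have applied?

Rule 1 (intervocalic voicing): /k/ is a voiceless stop between vowels /i/ and /o/, so it voices to [g]. /t/ is a voiceless stop between vowels /u/ and /a/, so it voices to [d]. /gikoobutamoefiod/ → gigoobudamoefiod.
Rule 2 (high vowel syncope): no segment meets the environment; /gigoobudamoefiod/ is unchanged.
Rule 3 (final devoicing): /d/ is a voiced stop in word-final position, so it devoices to [t]. /gigoobudamoefiod/ → gigoobudamoefiot.

gigoobudamoefiot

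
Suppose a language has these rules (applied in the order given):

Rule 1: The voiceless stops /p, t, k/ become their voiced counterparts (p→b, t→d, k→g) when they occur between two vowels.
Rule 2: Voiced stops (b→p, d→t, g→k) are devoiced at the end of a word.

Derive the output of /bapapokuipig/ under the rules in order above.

bababoguibik

Rule 1 (intervocalic voicing): /p/ is a voiceless stop between vowels /a/ and /a/, so it voices to [b]. /p/ is a voiceless stop between vowels /a/ and /o/, so it voices to [b]. /k/ is a voiceless stop between vowels /o/ and /u/, so it voices to [g]. /p/ is a voiceless stop between vowels /i/ and /i/, so it voices to [b]. /bapapokuipig/ → bababoguibig.
Rule 2 (final devoicing): /g/ is a voiced stop in word-final position, so it devoices to [k]. /bababoguibig/ → bababoguibik.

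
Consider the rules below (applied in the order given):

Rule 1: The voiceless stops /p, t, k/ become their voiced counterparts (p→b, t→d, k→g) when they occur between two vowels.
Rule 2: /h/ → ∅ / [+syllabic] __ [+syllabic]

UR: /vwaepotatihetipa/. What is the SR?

Rule 1 (intervocalic voicing): /p/ is a voiceless stop between vowels /e/ and /o/, so it voices to [b]. /t/ is a voiceless stop between vowels /o/ and /a/, so it voices to [d]. /t/ is a voiceless stop between vowels /a/ and /i/, so it voices to [d]. /t/ is a voiceless stop between vowels /e/ and /i/, so it voices to [d]. /p/ is a voiceless stop between vowels /i/ and /a/, so it voices to [b]. /vwaepotatihetipa/ → vwaebodadihediba.
Rule 2 (intervocalic h-deletion): /h/ occurs between vowels /i/ and /e/, so it deletes. /vwaebodadihediba/ → vwaebodadiediba.

vwaebodadiediba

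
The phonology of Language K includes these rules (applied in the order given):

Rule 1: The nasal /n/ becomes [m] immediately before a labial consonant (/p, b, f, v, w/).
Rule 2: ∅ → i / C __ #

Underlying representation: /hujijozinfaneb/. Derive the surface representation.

Rule 1 (nasal place assimilation): /n/ precedes the labial consonant /f/, so it assimilates in place to [m]. /hujijozinfaneb/ → hujijozimfaneb.
Rule 2 (final i-epenthesis): the form ends in the consonant /b/, so [i] is inserted word-finally. /hujijozimfaneb/ → hujijozimfanebi.

hujijozimfanebi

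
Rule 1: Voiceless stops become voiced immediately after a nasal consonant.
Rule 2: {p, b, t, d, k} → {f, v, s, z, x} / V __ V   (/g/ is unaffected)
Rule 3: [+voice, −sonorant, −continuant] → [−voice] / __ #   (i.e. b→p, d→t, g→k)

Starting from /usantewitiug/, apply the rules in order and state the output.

Rule 1 (post-nasal voicing): /t/ is a voiceless stop immediately after the nasal /n/, so it voices to [d]. /usantewitiug/ → usandewitiug.
Rule 2 (intervocalic spirantization): /t/ is a stop between vowels /i/ and /i/, so it spirantizes to the fricative [s]. /usandewitiug/ → usandewisiug.
Rule 3 (final devoicing): /g/ is a voiced stop in word-final position, so it devoices to [k]. /usandewisiug/ → usandewisiuk.

usandewisiuk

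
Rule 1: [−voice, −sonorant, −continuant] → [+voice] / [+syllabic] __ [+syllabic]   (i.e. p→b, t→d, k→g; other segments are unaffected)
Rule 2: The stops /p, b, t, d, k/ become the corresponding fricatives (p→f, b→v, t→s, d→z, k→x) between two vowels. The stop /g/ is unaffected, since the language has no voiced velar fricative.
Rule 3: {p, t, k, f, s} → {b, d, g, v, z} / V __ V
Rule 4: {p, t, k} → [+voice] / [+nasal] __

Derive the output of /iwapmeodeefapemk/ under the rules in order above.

iwapmeozeevavemg

Rule 1 (intervocalic voicing): /p/ is a voiceless stop between vowels /a/ and /e/, so it voices to [b]. /iwapmeodeefapemk/ → iwapmeodeefabemk.
Rule 2 (intervocalic spirantization): /d/ is a stop between vowels /o/ and /e/, so it spirantizes to the fricative [z]. /b/ is a stop between vowels /a/ and /e/, so it spirantizes to the fricative [v]. /iwapmeodeefabemk/ → iwapmeozeefavemk.
Rule 3 (intervocalic voicing): /f/ is a voiceless obstruent between vowels /e/ and /a/, so it voices to [v]. /iwapmeozeefavemk/ → iwapmeozeevavemk.
Rule 4 (post-nasal voicing): /k/ is a voiceless stop immediately after the nasal /m/, so it voices to [g]. /iwapmeozeevavemk/ → iwapmeozeevavemg.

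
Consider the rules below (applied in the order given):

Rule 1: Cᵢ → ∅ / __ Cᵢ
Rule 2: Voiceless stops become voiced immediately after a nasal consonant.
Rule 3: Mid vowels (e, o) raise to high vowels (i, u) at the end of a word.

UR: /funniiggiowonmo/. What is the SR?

Rule 1 (degemination): /nn/ is a geminate; the first /n/ deletes. /gg/ is a geminate; the first /g/ deletes. /funniiggiowonmo/ → funiigiowonmo.
Rule 2 (post-nasal voicing): no segment meets the environment; /funiigiowonmo/ is unchanged.
Rule 3 (final vowel raising): /o/ is a mid vowel in word-final position, so it raises to [u]. /funiigiowonmo/ → funiigiowonmu.

funiigiowonmu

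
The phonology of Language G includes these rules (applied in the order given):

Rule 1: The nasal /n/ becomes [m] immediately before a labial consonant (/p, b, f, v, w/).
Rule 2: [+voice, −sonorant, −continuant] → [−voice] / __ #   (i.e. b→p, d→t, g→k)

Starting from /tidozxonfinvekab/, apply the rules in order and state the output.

tidozxomfimvekap

Rule 1 (nasal place assimilation): /n/ precedes the labial consonant /f/, so it assimilates in place to [m]. /n/ precedes the labial consonant /v/, so it assimilates in place to [m]. /tidozxonfinvekab/ → tidozxomfimvekab.
Rule 2 (final devoicing): /b/ is a voiced stop in word-final position, so it devoices to [p]. /tidozxomfimvekab/ → tidozxomfimvekap.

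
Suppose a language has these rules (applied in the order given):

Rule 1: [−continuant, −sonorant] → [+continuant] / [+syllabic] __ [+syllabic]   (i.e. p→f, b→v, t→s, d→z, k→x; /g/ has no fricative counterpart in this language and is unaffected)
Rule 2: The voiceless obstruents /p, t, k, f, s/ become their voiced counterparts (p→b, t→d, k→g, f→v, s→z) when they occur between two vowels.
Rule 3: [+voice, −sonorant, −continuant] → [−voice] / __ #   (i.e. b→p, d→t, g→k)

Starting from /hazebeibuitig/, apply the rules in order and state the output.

hazeveivuizik

Rule 1 (intervocalic spirantization): /b/ is a stop between vowels /e/ and /e/, so it spirantizes to the fricative [v]. /b/ is a stop between vowels /i/ and /u/, so it spirantizes to the fricative [v]. /t/ is a stop between vowels /i/ and /i/, so it spirantizes to the fricative [s]. /hazebeibuitig/ → hazeveivuisig.
Rule 2 (intervocalic voicing): /s/ is a voiceless obstruent between vowels /i/ and /i/, so it voices to [z]. /hazeveivuisig/ → hazeveivuizig.
Rule 3 (final devoicing): /g/ is a voiced stop in word-final position, so it devoices to [k]. /hazeveivuizig/ → hazeveivuizik.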